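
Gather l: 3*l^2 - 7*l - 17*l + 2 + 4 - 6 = 3*l^2 - 24*l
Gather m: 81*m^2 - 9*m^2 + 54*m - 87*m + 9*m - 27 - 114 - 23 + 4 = 72*m^2 - 24*m - 160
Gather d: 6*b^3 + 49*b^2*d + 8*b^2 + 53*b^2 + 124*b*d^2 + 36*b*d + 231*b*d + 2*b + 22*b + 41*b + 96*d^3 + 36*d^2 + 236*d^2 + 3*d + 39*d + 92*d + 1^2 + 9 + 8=6*b^3 + 61*b^2 + 65*b + 96*d^3 + d^2*(124*b + 272) + d*(49*b^2 + 267*b + 134) + 18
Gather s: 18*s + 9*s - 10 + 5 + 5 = 27*s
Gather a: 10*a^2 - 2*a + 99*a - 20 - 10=10*a^2 + 97*a - 30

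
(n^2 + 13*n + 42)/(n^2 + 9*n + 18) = (n + 7)/(n + 3)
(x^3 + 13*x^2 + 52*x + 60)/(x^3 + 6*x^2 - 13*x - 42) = (x^2 + 11*x + 30)/(x^2 + 4*x - 21)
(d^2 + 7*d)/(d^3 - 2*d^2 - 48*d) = (d + 7)/(d^2 - 2*d - 48)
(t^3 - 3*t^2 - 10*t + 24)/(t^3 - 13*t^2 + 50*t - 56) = (t + 3)/(t - 7)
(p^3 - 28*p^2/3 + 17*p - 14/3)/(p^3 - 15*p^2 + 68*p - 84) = (p - 1/3)/(p - 6)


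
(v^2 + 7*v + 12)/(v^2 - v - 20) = (v + 3)/(v - 5)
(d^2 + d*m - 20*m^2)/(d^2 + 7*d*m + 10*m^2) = (d - 4*m)/(d + 2*m)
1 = 1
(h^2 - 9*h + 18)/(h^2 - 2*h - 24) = (h - 3)/(h + 4)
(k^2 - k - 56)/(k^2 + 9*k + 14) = (k - 8)/(k + 2)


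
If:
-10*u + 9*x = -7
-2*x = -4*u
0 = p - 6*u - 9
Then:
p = 15/4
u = -7/8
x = -7/4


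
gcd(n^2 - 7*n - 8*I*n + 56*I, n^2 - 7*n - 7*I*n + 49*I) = n - 7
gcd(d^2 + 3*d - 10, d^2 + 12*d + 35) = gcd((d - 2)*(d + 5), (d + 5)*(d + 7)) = d + 5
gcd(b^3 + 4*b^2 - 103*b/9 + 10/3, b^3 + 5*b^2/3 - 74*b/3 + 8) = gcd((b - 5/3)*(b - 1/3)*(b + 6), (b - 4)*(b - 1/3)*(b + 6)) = b^2 + 17*b/3 - 2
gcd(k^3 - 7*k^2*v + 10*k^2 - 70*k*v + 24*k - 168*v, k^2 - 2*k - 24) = k + 4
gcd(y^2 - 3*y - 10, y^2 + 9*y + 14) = y + 2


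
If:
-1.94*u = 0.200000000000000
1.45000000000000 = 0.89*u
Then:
No Solution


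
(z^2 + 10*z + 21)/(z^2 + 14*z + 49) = (z + 3)/(z + 7)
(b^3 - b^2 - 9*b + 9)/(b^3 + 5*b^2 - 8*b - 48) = (b^2 + 2*b - 3)/(b^2 + 8*b + 16)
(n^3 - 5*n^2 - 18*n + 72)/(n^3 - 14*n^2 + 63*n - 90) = (n + 4)/(n - 5)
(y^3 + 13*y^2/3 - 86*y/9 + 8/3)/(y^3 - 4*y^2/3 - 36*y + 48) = (y - 1/3)/(y - 6)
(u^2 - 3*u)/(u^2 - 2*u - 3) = u/(u + 1)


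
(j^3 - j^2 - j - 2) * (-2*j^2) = -2*j^5 + 2*j^4 + 2*j^3 + 4*j^2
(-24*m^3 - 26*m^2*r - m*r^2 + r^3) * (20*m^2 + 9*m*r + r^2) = -480*m^5 - 736*m^4*r - 278*m^3*r^2 - 15*m^2*r^3 + 8*m*r^4 + r^5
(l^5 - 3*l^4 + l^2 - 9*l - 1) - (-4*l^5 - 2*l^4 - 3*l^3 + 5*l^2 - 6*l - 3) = 5*l^5 - l^4 + 3*l^3 - 4*l^2 - 3*l + 2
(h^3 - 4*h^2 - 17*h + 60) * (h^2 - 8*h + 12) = h^5 - 12*h^4 + 27*h^3 + 148*h^2 - 684*h + 720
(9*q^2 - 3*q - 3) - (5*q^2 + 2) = 4*q^2 - 3*q - 5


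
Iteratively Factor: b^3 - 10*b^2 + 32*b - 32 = (b - 4)*(b^2 - 6*b + 8) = (b - 4)^2*(b - 2)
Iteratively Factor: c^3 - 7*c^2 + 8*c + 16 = (c - 4)*(c^2 - 3*c - 4) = (c - 4)^2*(c + 1)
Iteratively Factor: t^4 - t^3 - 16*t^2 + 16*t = (t - 4)*(t^3 + 3*t^2 - 4*t) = (t - 4)*(t - 1)*(t^2 + 4*t) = t*(t - 4)*(t - 1)*(t + 4)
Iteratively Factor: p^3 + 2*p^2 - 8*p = (p)*(p^2 + 2*p - 8) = p*(p + 4)*(p - 2)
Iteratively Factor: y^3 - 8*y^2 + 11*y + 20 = (y + 1)*(y^2 - 9*y + 20) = (y - 4)*(y + 1)*(y - 5)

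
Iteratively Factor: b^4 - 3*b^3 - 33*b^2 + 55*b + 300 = (b + 4)*(b^3 - 7*b^2 - 5*b + 75) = (b - 5)*(b + 4)*(b^2 - 2*b - 15) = (b - 5)*(b + 3)*(b + 4)*(b - 5)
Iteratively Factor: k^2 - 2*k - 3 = (k + 1)*(k - 3)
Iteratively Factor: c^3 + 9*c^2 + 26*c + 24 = (c + 3)*(c^2 + 6*c + 8) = (c + 3)*(c + 4)*(c + 2)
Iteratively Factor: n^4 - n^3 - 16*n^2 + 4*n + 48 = (n - 4)*(n^3 + 3*n^2 - 4*n - 12) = (n - 4)*(n - 2)*(n^2 + 5*n + 6) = (n - 4)*(n - 2)*(n + 2)*(n + 3)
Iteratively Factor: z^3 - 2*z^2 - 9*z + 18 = (z + 3)*(z^2 - 5*z + 6) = (z - 2)*(z + 3)*(z - 3)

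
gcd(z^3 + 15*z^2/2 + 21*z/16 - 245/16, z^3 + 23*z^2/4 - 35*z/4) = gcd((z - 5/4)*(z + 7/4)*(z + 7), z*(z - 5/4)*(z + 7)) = z^2 + 23*z/4 - 35/4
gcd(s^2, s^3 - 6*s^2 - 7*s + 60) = 1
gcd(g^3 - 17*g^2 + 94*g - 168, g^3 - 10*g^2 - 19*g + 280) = g - 7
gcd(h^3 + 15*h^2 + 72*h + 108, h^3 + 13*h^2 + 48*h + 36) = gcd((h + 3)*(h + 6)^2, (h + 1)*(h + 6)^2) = h^2 + 12*h + 36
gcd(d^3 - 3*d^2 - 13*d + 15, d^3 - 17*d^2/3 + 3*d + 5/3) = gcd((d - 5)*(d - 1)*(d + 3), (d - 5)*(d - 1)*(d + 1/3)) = d^2 - 6*d + 5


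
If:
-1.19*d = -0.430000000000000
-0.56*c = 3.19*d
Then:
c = -2.06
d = 0.36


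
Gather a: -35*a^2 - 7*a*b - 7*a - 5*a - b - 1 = -35*a^2 + a*(-7*b - 12) - b - 1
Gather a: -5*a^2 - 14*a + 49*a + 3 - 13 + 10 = -5*a^2 + 35*a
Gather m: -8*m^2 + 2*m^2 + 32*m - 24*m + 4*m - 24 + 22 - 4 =-6*m^2 + 12*m - 6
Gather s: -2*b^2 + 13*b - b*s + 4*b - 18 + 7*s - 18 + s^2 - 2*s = -2*b^2 + 17*b + s^2 + s*(5 - b) - 36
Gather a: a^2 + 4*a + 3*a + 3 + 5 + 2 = a^2 + 7*a + 10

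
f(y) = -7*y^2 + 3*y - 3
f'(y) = 3 - 14*y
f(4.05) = -105.67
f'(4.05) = -53.70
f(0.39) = -2.89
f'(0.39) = -2.46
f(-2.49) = -53.87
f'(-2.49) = 37.86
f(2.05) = -26.27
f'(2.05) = -25.70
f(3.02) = -57.78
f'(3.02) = -39.28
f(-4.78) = -177.28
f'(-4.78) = 69.92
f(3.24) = -66.76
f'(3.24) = -42.36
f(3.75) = -90.19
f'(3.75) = -49.50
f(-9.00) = -597.00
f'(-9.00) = 129.00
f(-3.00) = -75.00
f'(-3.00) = 45.00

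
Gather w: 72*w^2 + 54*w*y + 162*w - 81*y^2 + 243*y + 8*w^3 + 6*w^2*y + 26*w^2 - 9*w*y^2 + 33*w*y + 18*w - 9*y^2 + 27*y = 8*w^3 + w^2*(6*y + 98) + w*(-9*y^2 + 87*y + 180) - 90*y^2 + 270*y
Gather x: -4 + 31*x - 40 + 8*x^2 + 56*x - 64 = 8*x^2 + 87*x - 108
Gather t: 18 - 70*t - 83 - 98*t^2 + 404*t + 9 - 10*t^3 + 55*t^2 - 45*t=-10*t^3 - 43*t^2 + 289*t - 56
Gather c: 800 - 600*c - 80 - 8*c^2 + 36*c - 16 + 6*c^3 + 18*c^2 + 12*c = 6*c^3 + 10*c^2 - 552*c + 704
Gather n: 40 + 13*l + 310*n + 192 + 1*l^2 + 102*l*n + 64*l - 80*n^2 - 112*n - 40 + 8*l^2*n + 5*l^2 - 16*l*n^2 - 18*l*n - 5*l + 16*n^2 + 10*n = 6*l^2 + 72*l + n^2*(-16*l - 64) + n*(8*l^2 + 84*l + 208) + 192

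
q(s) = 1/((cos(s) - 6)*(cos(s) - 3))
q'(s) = sin(s)/((cos(s) - 6)*(cos(s) - 3)^2) + sin(s)/((cos(s) - 6)^2*(cos(s) - 3)) = (2*cos(s) - 9)*sin(s)/((cos(s) - 6)^2*(cos(s) - 3)^2)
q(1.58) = 0.06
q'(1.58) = -0.03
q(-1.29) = 0.06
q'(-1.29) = 0.03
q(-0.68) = 0.09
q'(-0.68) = 0.03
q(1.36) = 0.06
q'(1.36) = -0.03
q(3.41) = 0.04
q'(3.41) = 0.00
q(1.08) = 0.07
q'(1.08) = -0.04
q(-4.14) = 0.04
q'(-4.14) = -0.02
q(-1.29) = 0.06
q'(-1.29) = 0.03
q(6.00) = 0.10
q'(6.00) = 0.02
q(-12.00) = 0.09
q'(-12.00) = -0.03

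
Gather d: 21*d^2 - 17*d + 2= 21*d^2 - 17*d + 2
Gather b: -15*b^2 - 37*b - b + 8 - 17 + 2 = -15*b^2 - 38*b - 7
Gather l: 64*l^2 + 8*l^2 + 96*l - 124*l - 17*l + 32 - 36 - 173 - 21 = 72*l^2 - 45*l - 198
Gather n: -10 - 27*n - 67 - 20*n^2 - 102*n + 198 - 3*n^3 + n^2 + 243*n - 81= -3*n^3 - 19*n^2 + 114*n + 40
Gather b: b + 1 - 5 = b - 4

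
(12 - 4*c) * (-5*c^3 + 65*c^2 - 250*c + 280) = 20*c^4 - 320*c^3 + 1780*c^2 - 4120*c + 3360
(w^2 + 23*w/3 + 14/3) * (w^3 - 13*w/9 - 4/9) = w^5 + 23*w^4/3 + 29*w^3/9 - 311*w^2/27 - 274*w/27 - 56/27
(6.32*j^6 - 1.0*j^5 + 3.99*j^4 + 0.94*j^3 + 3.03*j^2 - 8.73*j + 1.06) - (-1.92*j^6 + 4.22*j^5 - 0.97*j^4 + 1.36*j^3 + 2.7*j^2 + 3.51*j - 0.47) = 8.24*j^6 - 5.22*j^5 + 4.96*j^4 - 0.42*j^3 + 0.33*j^2 - 12.24*j + 1.53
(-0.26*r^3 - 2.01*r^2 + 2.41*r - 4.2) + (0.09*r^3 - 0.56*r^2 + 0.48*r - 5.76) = -0.17*r^3 - 2.57*r^2 + 2.89*r - 9.96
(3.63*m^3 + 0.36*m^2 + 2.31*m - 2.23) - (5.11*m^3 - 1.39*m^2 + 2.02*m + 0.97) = -1.48*m^3 + 1.75*m^2 + 0.29*m - 3.2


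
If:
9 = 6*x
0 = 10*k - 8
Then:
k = 4/5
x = 3/2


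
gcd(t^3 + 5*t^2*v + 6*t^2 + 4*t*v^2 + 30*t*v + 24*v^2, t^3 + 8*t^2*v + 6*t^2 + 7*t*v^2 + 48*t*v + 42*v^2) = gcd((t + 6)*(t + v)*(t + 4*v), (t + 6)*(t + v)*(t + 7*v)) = t^2 + t*v + 6*t + 6*v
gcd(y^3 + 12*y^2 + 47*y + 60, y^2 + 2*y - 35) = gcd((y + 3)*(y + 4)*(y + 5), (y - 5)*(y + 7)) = 1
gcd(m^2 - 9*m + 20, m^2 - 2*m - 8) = m - 4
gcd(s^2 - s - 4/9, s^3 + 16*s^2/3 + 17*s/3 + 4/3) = s + 1/3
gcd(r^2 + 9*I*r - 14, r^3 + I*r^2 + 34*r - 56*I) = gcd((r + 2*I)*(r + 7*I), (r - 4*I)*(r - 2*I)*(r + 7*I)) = r + 7*I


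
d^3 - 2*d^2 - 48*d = d*(d - 8)*(d + 6)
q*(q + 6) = q^2 + 6*q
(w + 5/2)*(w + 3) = w^2 + 11*w/2 + 15/2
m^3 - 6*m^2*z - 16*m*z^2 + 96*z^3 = (m - 6*z)*(m - 4*z)*(m + 4*z)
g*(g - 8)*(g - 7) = g^3 - 15*g^2 + 56*g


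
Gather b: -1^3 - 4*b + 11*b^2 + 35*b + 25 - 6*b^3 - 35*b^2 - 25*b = -6*b^3 - 24*b^2 + 6*b + 24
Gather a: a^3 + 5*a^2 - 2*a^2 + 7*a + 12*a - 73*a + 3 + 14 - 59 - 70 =a^3 + 3*a^2 - 54*a - 112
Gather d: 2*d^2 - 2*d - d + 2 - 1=2*d^2 - 3*d + 1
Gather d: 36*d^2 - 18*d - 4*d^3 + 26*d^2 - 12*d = -4*d^3 + 62*d^2 - 30*d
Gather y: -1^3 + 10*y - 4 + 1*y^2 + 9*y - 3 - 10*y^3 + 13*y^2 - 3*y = -10*y^3 + 14*y^2 + 16*y - 8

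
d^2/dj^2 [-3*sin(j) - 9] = 3*sin(j)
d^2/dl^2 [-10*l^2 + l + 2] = -20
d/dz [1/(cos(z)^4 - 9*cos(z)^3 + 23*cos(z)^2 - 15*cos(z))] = (4*cos(z)^3 - 27*cos(z)^2 + 46*cos(z) - 15)*sin(z)/((cos(z)^3 - 9*cos(z)^2 + 23*cos(z) - 15)^2*cos(z)^2)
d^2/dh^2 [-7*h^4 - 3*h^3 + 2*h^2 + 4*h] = -84*h^2 - 18*h + 4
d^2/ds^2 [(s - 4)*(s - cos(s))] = (s - 4)*cos(s) + 2*sin(s) + 2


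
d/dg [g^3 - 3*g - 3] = 3*g^2 - 3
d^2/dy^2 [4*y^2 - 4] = 8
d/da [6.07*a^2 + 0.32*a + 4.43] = 12.14*a + 0.32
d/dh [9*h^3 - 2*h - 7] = 27*h^2 - 2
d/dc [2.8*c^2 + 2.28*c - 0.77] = 5.6*c + 2.28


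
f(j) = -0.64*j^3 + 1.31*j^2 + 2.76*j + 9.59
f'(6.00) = -50.64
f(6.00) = -64.93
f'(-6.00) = -82.08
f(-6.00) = 178.43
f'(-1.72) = -7.43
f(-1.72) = 11.97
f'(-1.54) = -5.83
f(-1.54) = 10.78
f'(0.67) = 3.65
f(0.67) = 11.83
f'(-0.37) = 1.53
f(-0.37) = 8.78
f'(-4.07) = -39.71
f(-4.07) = 63.21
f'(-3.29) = -26.64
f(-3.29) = 37.48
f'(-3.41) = -28.50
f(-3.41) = 40.79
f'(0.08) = 2.96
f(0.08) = 9.82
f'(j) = -1.92*j^2 + 2.62*j + 2.76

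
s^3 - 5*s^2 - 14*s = s*(s - 7)*(s + 2)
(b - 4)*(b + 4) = b^2 - 16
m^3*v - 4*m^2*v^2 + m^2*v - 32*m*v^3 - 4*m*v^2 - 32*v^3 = (m - 8*v)*(m + 4*v)*(m*v + v)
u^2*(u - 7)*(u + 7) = u^4 - 49*u^2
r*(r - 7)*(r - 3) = r^3 - 10*r^2 + 21*r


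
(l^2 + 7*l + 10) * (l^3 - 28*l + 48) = l^5 + 7*l^4 - 18*l^3 - 148*l^2 + 56*l + 480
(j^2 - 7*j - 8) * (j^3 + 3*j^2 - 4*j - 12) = j^5 - 4*j^4 - 33*j^3 - 8*j^2 + 116*j + 96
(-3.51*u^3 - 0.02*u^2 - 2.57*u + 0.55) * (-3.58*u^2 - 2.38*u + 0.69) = 12.5658*u^5 + 8.4254*u^4 + 6.8263*u^3 + 4.1338*u^2 - 3.0823*u + 0.3795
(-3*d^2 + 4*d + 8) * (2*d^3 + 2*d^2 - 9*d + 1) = -6*d^5 + 2*d^4 + 51*d^3 - 23*d^2 - 68*d + 8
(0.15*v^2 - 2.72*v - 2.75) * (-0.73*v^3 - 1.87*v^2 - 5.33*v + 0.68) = -0.1095*v^5 + 1.7051*v^4 + 6.2944*v^3 + 19.7421*v^2 + 12.8079*v - 1.87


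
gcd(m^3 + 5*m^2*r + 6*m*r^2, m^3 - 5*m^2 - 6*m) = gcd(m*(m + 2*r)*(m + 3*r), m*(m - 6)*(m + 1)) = m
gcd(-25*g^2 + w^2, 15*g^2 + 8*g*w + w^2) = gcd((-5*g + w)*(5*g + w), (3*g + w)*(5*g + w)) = 5*g + w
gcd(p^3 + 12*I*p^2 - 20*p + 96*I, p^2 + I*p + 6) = p - 2*I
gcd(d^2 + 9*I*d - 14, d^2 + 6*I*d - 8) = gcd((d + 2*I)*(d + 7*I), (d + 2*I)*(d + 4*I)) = d + 2*I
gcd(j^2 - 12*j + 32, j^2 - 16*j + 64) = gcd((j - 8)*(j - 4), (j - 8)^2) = j - 8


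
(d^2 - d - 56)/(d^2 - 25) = (d^2 - d - 56)/(d^2 - 25)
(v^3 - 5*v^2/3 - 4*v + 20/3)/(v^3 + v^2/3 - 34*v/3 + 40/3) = (v + 2)/(v + 4)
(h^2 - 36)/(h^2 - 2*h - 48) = (h - 6)/(h - 8)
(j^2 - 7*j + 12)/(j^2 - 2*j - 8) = (j - 3)/(j + 2)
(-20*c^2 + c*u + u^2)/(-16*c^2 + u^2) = (5*c + u)/(4*c + u)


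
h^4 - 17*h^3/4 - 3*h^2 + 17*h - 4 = (h - 4)*(h - 2)*(h - 1/4)*(h + 2)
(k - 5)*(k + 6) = k^2 + k - 30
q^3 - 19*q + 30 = (q - 3)*(q - 2)*(q + 5)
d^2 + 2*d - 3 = (d - 1)*(d + 3)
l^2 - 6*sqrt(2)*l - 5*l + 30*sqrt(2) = (l - 5)*(l - 6*sqrt(2))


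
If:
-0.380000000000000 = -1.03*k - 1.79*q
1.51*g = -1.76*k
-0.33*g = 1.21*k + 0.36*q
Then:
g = 0.14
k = -0.12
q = 0.28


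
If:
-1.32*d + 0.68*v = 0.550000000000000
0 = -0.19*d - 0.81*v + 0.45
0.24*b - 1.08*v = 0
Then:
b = 2.62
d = -0.12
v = 0.58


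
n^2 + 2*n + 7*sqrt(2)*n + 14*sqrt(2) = (n + 2)*(n + 7*sqrt(2))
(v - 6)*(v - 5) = v^2 - 11*v + 30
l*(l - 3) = l^2 - 3*l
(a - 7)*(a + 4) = a^2 - 3*a - 28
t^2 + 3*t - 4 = (t - 1)*(t + 4)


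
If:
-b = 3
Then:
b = -3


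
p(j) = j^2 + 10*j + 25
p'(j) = 2*j + 10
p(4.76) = 95.26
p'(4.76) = 19.52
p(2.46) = 55.65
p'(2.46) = 14.92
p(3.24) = 67.90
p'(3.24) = 16.48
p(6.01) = 121.22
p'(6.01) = 22.02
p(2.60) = 57.76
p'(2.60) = 15.20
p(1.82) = 46.51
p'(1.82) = 13.64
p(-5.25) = 0.06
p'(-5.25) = -0.50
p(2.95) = 63.20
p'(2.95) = 15.90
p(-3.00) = 4.00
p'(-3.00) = 4.00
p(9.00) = 196.00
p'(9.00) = 28.00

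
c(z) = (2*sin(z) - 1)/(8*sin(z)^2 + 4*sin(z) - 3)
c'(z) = (-16*sin(z)*cos(z) - 4*cos(z))*(2*sin(z) - 1)/(8*sin(z)^2 + 4*sin(z) - 3)^2 + 2*cos(z)/(8*sin(z)^2 + 4*sin(z) - 3)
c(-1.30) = -5.11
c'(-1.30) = -26.26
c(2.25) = 0.11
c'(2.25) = -0.02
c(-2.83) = 0.46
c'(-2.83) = 0.66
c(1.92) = 0.11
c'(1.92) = 0.01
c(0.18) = 0.32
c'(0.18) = 0.08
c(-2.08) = 6.98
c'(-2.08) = 88.62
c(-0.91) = 2.20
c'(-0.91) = -11.00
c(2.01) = 0.11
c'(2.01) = 0.01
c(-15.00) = 1.04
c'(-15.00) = 2.96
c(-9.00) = 0.55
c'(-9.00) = 0.95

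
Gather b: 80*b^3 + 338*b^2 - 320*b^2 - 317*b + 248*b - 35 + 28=80*b^3 + 18*b^2 - 69*b - 7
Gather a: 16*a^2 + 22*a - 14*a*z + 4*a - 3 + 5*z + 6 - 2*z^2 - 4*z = 16*a^2 + a*(26 - 14*z) - 2*z^2 + z + 3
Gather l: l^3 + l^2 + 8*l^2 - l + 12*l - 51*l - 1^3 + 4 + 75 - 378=l^3 + 9*l^2 - 40*l - 300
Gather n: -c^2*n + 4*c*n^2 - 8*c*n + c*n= 4*c*n^2 + n*(-c^2 - 7*c)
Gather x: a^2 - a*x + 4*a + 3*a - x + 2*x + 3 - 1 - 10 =a^2 + 7*a + x*(1 - a) - 8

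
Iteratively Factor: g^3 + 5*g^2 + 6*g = (g + 3)*(g^2 + 2*g) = (g + 2)*(g + 3)*(g)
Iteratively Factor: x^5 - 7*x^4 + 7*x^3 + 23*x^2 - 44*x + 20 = (x - 1)*(x^4 - 6*x^3 + x^2 + 24*x - 20) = (x - 2)*(x - 1)*(x^3 - 4*x^2 - 7*x + 10) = (x - 2)*(x - 1)*(x + 2)*(x^2 - 6*x + 5) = (x - 5)*(x - 2)*(x - 1)*(x + 2)*(x - 1)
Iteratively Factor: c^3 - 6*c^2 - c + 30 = (c + 2)*(c^2 - 8*c + 15) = (c - 5)*(c + 2)*(c - 3)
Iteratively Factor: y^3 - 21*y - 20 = (y + 1)*(y^2 - y - 20) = (y + 1)*(y + 4)*(y - 5)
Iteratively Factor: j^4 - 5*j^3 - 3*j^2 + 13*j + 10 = (j - 2)*(j^3 - 3*j^2 - 9*j - 5) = (j - 2)*(j + 1)*(j^2 - 4*j - 5) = (j - 5)*(j - 2)*(j + 1)*(j + 1)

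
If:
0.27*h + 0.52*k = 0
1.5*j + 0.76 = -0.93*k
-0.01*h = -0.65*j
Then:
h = 1.65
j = 0.03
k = -0.86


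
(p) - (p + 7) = -7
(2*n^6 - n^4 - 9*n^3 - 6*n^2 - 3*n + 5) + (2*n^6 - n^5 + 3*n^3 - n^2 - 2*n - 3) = 4*n^6 - n^5 - n^4 - 6*n^3 - 7*n^2 - 5*n + 2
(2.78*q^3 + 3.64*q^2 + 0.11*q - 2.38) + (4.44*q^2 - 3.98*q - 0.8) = 2.78*q^3 + 8.08*q^2 - 3.87*q - 3.18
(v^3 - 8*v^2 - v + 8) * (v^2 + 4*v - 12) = v^5 - 4*v^4 - 45*v^3 + 100*v^2 + 44*v - 96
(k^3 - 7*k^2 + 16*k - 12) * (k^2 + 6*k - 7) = k^5 - k^4 - 33*k^3 + 133*k^2 - 184*k + 84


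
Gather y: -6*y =-6*y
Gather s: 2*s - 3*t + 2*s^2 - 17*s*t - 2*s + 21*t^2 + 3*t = 2*s^2 - 17*s*t + 21*t^2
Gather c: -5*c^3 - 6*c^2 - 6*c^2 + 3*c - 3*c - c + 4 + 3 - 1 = -5*c^3 - 12*c^2 - c + 6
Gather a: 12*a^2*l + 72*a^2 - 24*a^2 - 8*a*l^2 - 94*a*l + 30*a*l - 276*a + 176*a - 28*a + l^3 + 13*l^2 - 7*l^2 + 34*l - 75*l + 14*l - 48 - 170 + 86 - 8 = a^2*(12*l + 48) + a*(-8*l^2 - 64*l - 128) + l^3 + 6*l^2 - 27*l - 140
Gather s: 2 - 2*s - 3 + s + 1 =-s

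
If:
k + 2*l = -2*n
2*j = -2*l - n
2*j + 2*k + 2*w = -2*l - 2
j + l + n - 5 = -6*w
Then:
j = 7 - 19*w/2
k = 4 - 7*w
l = 31*w/2 - 12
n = 10 - 12*w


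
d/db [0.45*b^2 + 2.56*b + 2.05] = 0.9*b + 2.56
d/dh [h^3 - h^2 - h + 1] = 3*h^2 - 2*h - 1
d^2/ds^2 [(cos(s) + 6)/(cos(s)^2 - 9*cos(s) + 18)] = (-9*(1 - cos(2*s))^2*cos(s)/4 - 33*(1 - cos(2*s))^2/4 - 3047*cos(s)/2 - 123*cos(2*s) + 66*cos(3*s) + cos(5*s)/2 + 990)/((cos(s) - 6)^3*(cos(s) - 3)^3)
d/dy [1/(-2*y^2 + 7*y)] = (4*y - 7)/(y^2*(2*y - 7)^2)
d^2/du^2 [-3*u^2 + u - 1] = -6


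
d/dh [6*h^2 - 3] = 12*h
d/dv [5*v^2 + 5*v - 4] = 10*v + 5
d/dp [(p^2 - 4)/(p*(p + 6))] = 2*(3*p^2 + 4*p + 12)/(p^2*(p^2 + 12*p + 36))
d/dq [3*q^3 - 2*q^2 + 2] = q*(9*q - 4)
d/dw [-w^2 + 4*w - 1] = 4 - 2*w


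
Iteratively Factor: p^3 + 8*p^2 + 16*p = (p)*(p^2 + 8*p + 16) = p*(p + 4)*(p + 4)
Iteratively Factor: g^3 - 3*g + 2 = (g - 1)*(g^2 + g - 2) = (g - 1)^2*(g + 2)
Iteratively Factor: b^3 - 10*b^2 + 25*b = (b)*(b^2 - 10*b + 25) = b*(b - 5)*(b - 5)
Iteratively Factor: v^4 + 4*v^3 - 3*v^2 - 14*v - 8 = (v + 1)*(v^3 + 3*v^2 - 6*v - 8) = (v + 1)*(v + 4)*(v^2 - v - 2) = (v + 1)^2*(v + 4)*(v - 2)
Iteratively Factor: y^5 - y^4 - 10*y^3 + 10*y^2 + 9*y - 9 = (y + 1)*(y^4 - 2*y^3 - 8*y^2 + 18*y - 9) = (y - 1)*(y + 1)*(y^3 - y^2 - 9*y + 9) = (y - 1)*(y + 1)*(y + 3)*(y^2 - 4*y + 3) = (y - 1)^2*(y + 1)*(y + 3)*(y - 3)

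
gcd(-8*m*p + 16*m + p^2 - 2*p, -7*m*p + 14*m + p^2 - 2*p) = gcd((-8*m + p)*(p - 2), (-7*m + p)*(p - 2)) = p - 2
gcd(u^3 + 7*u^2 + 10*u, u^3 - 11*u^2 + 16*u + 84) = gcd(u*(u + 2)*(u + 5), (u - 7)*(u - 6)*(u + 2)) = u + 2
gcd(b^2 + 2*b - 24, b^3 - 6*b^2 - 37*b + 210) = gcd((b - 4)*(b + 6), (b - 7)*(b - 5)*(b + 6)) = b + 6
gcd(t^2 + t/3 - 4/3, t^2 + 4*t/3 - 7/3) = t - 1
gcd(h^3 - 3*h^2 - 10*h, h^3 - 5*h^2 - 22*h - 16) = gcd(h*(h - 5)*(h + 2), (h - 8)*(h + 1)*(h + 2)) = h + 2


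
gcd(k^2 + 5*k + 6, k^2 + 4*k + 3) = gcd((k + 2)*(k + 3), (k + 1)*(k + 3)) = k + 3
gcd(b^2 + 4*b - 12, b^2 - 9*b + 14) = b - 2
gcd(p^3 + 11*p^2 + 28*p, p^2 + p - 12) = p + 4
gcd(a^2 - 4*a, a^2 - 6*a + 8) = a - 4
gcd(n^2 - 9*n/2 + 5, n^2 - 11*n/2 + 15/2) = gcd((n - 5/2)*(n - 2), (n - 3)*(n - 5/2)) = n - 5/2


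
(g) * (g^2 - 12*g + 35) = g^3 - 12*g^2 + 35*g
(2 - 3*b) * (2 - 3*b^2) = 9*b^3 - 6*b^2 - 6*b + 4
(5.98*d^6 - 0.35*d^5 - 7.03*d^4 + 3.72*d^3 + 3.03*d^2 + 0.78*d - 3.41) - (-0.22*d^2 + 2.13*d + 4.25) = 5.98*d^6 - 0.35*d^5 - 7.03*d^4 + 3.72*d^3 + 3.25*d^2 - 1.35*d - 7.66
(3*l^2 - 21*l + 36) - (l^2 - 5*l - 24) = 2*l^2 - 16*l + 60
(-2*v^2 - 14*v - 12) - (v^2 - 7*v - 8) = -3*v^2 - 7*v - 4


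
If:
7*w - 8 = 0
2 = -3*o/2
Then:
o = -4/3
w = 8/7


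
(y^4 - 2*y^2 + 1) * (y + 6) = y^5 + 6*y^4 - 2*y^3 - 12*y^2 + y + 6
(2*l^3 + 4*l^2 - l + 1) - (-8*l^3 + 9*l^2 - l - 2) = 10*l^3 - 5*l^2 + 3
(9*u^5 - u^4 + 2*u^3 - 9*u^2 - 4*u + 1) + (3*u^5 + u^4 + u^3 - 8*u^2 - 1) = 12*u^5 + 3*u^3 - 17*u^2 - 4*u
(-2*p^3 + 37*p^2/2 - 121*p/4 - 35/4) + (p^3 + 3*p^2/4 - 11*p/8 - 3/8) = -p^3 + 77*p^2/4 - 253*p/8 - 73/8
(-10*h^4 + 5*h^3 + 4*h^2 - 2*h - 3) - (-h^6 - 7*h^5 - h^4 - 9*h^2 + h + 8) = h^6 + 7*h^5 - 9*h^4 + 5*h^3 + 13*h^2 - 3*h - 11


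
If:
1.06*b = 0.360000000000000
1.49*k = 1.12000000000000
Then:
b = 0.34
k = 0.75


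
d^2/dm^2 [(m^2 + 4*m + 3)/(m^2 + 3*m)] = 2/m^3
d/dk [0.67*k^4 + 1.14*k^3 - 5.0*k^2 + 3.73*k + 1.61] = 2.68*k^3 + 3.42*k^2 - 10.0*k + 3.73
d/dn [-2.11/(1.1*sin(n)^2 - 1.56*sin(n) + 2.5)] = (4.642*sin(n) - 3.2916)*cos(n)/(1.1*sin(n)^2 - 1.56*sin(n) + 2.5)^2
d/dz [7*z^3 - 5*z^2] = z*(21*z - 10)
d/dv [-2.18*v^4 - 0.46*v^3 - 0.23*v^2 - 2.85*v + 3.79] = -8.72*v^3 - 1.38*v^2 - 0.46*v - 2.85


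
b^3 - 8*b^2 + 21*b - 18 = (b - 3)^2*(b - 2)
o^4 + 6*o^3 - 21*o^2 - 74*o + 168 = (o - 3)*(o - 2)*(o + 4)*(o + 7)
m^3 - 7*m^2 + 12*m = m*(m - 4)*(m - 3)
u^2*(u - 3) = u^3 - 3*u^2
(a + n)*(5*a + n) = 5*a^2 + 6*a*n + n^2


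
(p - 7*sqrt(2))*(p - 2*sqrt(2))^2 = p^3 - 11*sqrt(2)*p^2 + 64*p - 56*sqrt(2)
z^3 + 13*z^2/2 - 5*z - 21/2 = (z - 3/2)*(z + 1)*(z + 7)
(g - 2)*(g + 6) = g^2 + 4*g - 12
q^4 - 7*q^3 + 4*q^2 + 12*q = q*(q - 6)*(q - 2)*(q + 1)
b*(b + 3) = b^2 + 3*b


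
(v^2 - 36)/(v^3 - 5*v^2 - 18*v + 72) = (v + 6)/(v^2 + v - 12)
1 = 1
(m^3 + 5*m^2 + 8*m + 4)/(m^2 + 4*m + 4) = m + 1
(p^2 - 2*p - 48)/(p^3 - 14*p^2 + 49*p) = (p^2 - 2*p - 48)/(p*(p^2 - 14*p + 49))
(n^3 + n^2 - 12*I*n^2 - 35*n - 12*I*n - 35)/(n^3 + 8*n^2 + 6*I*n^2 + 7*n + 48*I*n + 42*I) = (n^2 - 12*I*n - 35)/(n^2 + n*(7 + 6*I) + 42*I)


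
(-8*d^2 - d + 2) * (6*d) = -48*d^3 - 6*d^2 + 12*d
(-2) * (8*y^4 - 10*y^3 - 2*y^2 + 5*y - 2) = -16*y^4 + 20*y^3 + 4*y^2 - 10*y + 4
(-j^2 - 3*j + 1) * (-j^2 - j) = j^4 + 4*j^3 + 2*j^2 - j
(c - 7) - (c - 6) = -1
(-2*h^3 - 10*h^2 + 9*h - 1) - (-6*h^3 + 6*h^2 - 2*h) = 4*h^3 - 16*h^2 + 11*h - 1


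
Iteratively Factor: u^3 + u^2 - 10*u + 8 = (u + 4)*(u^2 - 3*u + 2) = (u - 2)*(u + 4)*(u - 1)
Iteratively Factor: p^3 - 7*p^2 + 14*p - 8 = (p - 1)*(p^2 - 6*p + 8) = (p - 2)*(p - 1)*(p - 4)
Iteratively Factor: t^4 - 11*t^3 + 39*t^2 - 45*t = (t - 3)*(t^3 - 8*t^2 + 15*t) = (t - 5)*(t - 3)*(t^2 - 3*t) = (t - 5)*(t - 3)^2*(t)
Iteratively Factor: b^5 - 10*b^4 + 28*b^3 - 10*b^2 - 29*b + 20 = (b + 1)*(b^4 - 11*b^3 + 39*b^2 - 49*b + 20) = (b - 1)*(b + 1)*(b^3 - 10*b^2 + 29*b - 20) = (b - 1)^2*(b + 1)*(b^2 - 9*b + 20) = (b - 5)*(b - 1)^2*(b + 1)*(b - 4)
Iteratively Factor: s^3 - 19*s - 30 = (s + 3)*(s^2 - 3*s - 10) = (s + 2)*(s + 3)*(s - 5)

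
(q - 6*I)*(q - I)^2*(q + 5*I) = q^4 - 3*I*q^3 + 27*q^2 - 59*I*q - 30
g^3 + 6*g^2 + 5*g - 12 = (g - 1)*(g + 3)*(g + 4)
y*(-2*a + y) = -2*a*y + y^2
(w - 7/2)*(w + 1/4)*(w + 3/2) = w^3 - 7*w^2/4 - 23*w/4 - 21/16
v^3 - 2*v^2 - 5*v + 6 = (v - 3)*(v - 1)*(v + 2)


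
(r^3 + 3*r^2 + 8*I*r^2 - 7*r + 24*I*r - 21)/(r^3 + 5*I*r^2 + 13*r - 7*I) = (r^2 + r*(3 + I) + 3*I)/(r^2 - 2*I*r - 1)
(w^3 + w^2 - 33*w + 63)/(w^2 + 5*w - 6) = (w^3 + w^2 - 33*w + 63)/(w^2 + 5*w - 6)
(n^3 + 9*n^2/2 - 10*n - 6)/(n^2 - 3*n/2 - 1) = n + 6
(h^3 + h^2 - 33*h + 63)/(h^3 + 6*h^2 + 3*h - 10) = (h^3 + h^2 - 33*h + 63)/(h^3 + 6*h^2 + 3*h - 10)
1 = 1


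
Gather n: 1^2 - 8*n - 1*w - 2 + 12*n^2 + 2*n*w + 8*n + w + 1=12*n^2 + 2*n*w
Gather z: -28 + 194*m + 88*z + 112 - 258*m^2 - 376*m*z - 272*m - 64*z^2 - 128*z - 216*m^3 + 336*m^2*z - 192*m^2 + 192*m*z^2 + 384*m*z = -216*m^3 - 450*m^2 - 78*m + z^2*(192*m - 64) + z*(336*m^2 + 8*m - 40) + 84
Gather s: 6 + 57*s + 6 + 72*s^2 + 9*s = 72*s^2 + 66*s + 12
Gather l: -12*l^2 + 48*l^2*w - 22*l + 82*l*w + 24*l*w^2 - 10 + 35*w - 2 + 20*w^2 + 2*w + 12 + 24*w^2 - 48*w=l^2*(48*w - 12) + l*(24*w^2 + 82*w - 22) + 44*w^2 - 11*w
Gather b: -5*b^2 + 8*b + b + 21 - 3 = -5*b^2 + 9*b + 18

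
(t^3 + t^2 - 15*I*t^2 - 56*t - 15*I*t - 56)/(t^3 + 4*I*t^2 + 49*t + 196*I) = (t^2 + t*(1 - 8*I) - 8*I)/(t^2 + 11*I*t - 28)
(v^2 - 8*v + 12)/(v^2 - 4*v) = (v^2 - 8*v + 12)/(v*(v - 4))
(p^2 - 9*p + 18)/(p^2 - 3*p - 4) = (-p^2 + 9*p - 18)/(-p^2 + 3*p + 4)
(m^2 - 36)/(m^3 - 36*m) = 1/m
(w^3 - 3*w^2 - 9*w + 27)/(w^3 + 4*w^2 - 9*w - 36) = (w - 3)/(w + 4)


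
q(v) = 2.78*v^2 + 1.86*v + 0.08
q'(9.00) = 51.90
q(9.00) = 242.00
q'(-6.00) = -31.50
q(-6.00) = 89.00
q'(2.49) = 15.70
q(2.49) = 21.95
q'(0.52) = 4.75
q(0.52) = 1.80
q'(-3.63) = -18.32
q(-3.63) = 29.96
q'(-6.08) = -31.94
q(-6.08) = 91.54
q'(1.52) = 10.31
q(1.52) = 9.33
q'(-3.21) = -15.99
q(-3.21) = 22.75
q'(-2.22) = -10.48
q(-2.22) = 9.65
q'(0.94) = 7.09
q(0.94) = 4.28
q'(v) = 5.56*v + 1.86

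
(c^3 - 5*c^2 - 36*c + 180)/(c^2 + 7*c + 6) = (c^2 - 11*c + 30)/(c + 1)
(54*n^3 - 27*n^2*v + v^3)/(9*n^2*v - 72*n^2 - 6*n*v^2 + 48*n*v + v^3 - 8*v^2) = (6*n + v)/(v - 8)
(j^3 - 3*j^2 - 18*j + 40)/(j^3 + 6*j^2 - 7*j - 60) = (j^2 - 7*j + 10)/(j^2 + 2*j - 15)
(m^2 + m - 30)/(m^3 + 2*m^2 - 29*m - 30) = 1/(m + 1)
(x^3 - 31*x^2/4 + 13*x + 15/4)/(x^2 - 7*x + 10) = (4*x^2 - 11*x - 3)/(4*(x - 2))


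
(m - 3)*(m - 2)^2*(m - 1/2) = m^4 - 15*m^3/2 + 39*m^2/2 - 20*m + 6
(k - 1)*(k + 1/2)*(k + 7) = k^3 + 13*k^2/2 - 4*k - 7/2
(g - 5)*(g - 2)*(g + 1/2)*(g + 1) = g^4 - 11*g^3/2 + 23*g/2 + 5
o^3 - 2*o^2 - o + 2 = (o - 2)*(o - 1)*(o + 1)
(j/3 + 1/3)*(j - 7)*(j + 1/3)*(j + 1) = j^4/3 - 14*j^3/9 - 44*j^2/9 - 34*j/9 - 7/9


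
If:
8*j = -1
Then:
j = -1/8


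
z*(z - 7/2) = z^2 - 7*z/2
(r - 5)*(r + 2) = r^2 - 3*r - 10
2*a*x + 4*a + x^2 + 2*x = (2*a + x)*(x + 2)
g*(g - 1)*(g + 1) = g^3 - g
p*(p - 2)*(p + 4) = p^3 + 2*p^2 - 8*p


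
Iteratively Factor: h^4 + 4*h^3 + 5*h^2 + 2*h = (h + 2)*(h^3 + 2*h^2 + h) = (h + 1)*(h + 2)*(h^2 + h) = (h + 1)^2*(h + 2)*(h)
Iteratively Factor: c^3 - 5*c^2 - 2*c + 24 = (c - 3)*(c^2 - 2*c - 8) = (c - 4)*(c - 3)*(c + 2)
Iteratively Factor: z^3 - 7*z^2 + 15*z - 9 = (z - 3)*(z^2 - 4*z + 3) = (z - 3)^2*(z - 1)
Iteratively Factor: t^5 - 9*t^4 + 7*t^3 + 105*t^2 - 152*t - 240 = (t - 5)*(t^4 - 4*t^3 - 13*t^2 + 40*t + 48) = (t - 5)*(t - 4)*(t^3 - 13*t - 12) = (t - 5)*(t - 4)*(t + 1)*(t^2 - t - 12) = (t - 5)*(t - 4)*(t + 1)*(t + 3)*(t - 4)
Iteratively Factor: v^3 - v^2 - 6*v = (v - 3)*(v^2 + 2*v) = v*(v - 3)*(v + 2)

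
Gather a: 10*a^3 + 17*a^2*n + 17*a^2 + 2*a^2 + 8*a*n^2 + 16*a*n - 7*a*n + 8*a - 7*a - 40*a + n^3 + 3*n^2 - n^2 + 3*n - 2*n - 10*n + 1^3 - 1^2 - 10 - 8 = 10*a^3 + a^2*(17*n + 19) + a*(8*n^2 + 9*n - 39) + n^3 + 2*n^2 - 9*n - 18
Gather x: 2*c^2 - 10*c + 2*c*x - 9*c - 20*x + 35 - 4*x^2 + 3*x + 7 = 2*c^2 - 19*c - 4*x^2 + x*(2*c - 17) + 42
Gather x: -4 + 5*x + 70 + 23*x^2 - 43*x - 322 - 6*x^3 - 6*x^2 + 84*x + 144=-6*x^3 + 17*x^2 + 46*x - 112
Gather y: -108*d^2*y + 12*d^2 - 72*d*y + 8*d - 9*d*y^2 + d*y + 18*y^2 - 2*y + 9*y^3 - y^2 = 12*d^2 + 8*d + 9*y^3 + y^2*(17 - 9*d) + y*(-108*d^2 - 71*d - 2)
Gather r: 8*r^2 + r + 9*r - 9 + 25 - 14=8*r^2 + 10*r + 2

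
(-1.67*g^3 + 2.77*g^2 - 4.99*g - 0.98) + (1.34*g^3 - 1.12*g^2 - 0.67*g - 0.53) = -0.33*g^3 + 1.65*g^2 - 5.66*g - 1.51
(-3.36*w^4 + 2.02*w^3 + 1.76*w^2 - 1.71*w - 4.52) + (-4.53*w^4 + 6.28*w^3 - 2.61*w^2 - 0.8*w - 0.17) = -7.89*w^4 + 8.3*w^3 - 0.85*w^2 - 2.51*w - 4.69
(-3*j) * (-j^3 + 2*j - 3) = 3*j^4 - 6*j^2 + 9*j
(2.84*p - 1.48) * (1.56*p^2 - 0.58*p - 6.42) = 4.4304*p^3 - 3.956*p^2 - 17.3744*p + 9.5016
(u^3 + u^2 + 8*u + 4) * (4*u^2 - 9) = 4*u^5 + 4*u^4 + 23*u^3 + 7*u^2 - 72*u - 36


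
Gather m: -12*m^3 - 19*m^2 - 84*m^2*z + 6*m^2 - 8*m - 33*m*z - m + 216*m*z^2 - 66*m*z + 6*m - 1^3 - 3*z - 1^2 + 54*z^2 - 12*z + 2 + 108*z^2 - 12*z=-12*m^3 + m^2*(-84*z - 13) + m*(216*z^2 - 99*z - 3) + 162*z^2 - 27*z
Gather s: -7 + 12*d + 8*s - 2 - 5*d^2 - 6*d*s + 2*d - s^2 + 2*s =-5*d^2 + 14*d - s^2 + s*(10 - 6*d) - 9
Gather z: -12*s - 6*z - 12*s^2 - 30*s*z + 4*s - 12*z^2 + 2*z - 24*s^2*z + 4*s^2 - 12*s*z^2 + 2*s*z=-8*s^2 - 8*s + z^2*(-12*s - 12) + z*(-24*s^2 - 28*s - 4)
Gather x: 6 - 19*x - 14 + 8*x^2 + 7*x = 8*x^2 - 12*x - 8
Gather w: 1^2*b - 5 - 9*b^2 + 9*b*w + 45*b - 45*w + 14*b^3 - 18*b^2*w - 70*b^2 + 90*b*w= 14*b^3 - 79*b^2 + 46*b + w*(-18*b^2 + 99*b - 45) - 5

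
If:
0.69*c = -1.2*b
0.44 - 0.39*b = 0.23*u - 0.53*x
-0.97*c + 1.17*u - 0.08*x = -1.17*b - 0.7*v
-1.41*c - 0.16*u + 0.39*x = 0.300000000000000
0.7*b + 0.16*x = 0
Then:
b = 0.23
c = -0.40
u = -0.80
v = 0.28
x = -1.01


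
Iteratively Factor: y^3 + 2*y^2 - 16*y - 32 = (y + 4)*(y^2 - 2*y - 8) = (y + 2)*(y + 4)*(y - 4)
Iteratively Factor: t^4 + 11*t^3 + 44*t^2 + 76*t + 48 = (t + 2)*(t^3 + 9*t^2 + 26*t + 24) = (t + 2)*(t + 3)*(t^2 + 6*t + 8) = (t + 2)*(t + 3)*(t + 4)*(t + 2)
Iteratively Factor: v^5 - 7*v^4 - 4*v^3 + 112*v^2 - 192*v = (v - 4)*(v^4 - 3*v^3 - 16*v^2 + 48*v) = v*(v - 4)*(v^3 - 3*v^2 - 16*v + 48) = v*(v - 4)^2*(v^2 + v - 12) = v*(v - 4)^2*(v - 3)*(v + 4)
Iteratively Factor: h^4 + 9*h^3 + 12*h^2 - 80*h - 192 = (h + 4)*(h^3 + 5*h^2 - 8*h - 48) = (h + 4)^2*(h^2 + h - 12) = (h - 3)*(h + 4)^2*(h + 4)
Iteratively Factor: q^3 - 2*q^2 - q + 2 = (q + 1)*(q^2 - 3*q + 2) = (q - 2)*(q + 1)*(q - 1)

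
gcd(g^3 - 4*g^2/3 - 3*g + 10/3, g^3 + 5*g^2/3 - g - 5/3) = g^2 + 2*g/3 - 5/3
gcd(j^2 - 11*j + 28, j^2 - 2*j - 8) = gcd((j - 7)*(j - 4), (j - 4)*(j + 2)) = j - 4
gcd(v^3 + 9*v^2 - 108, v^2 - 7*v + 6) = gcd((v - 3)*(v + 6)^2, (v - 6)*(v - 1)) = 1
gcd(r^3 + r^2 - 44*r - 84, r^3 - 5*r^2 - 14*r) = r^2 - 5*r - 14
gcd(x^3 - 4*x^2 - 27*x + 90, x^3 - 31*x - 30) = x^2 - x - 30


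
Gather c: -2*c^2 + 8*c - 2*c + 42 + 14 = -2*c^2 + 6*c + 56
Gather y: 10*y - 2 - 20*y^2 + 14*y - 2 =-20*y^2 + 24*y - 4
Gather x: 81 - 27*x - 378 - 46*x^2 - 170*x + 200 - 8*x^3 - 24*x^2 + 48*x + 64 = -8*x^3 - 70*x^2 - 149*x - 33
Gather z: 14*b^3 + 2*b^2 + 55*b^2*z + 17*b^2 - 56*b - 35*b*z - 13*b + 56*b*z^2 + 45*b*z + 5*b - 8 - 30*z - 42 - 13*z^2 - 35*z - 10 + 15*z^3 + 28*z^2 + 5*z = 14*b^3 + 19*b^2 - 64*b + 15*z^3 + z^2*(56*b + 15) + z*(55*b^2 + 10*b - 60) - 60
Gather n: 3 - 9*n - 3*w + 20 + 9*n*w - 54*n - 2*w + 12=n*(9*w - 63) - 5*w + 35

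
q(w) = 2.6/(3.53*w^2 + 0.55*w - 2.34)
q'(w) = 2.6*(-7.06*w - 0.55)/(3.53*w^2 + 0.55*w - 2.34)^2 = (-18.356*w - 1.43)/(3.53*w^2 + 0.55*w - 2.34)^2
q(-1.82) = 0.31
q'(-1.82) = 0.46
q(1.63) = 0.33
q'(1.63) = -0.50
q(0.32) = -1.44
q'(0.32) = -2.25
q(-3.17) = 0.08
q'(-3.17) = 0.06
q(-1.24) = 1.08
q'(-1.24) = 3.69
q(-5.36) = 0.03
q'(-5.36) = 0.01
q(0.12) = -1.17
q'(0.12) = -0.74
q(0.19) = -1.23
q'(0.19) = -1.11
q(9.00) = 0.01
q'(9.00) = -0.00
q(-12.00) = 0.01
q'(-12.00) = 0.00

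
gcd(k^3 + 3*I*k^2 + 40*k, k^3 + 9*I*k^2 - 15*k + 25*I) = 1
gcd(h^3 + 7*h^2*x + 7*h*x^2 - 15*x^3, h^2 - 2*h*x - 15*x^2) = h + 3*x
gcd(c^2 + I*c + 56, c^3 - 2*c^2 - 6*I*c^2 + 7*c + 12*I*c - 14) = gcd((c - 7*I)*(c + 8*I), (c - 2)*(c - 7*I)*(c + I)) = c - 7*I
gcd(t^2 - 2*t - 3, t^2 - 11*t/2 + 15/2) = t - 3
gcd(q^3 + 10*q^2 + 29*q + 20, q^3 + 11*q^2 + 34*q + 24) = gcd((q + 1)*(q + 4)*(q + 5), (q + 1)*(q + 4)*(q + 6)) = q^2 + 5*q + 4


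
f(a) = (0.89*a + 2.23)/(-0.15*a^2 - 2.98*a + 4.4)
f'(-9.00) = 0.04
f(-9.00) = -0.30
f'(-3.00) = 0.07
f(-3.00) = -0.04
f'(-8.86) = 0.04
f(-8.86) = -0.30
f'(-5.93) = 0.04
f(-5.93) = -0.18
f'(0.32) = 0.92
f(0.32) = 0.73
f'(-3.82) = 0.05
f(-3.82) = -0.09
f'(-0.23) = 0.40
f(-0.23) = 0.40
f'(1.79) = 6.09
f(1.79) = -2.70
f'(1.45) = 211.41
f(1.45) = -14.89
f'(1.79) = 6.09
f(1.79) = -2.70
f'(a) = (0.3*a + 2.98)*(0.89*a + 2.23)/(-0.15*a^2 - 2.98*a + 4.4)^2 + 0.89/(-0.15*a^2 - 2.98*a + 4.4) = (0.1335*a^2 + 0.669*a + 10.5614)/(0.0225*a^4 + 0.894*a^3 + 7.5604*a^2 - 26.224*a + 19.36)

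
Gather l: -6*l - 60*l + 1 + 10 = 11 - 66*l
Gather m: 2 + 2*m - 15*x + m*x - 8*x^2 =m*(x + 2) - 8*x^2 - 15*x + 2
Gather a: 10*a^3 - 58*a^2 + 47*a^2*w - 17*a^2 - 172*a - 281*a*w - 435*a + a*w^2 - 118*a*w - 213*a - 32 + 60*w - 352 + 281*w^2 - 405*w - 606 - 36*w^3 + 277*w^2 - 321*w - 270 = 10*a^3 + a^2*(47*w - 75) + a*(w^2 - 399*w - 820) - 36*w^3 + 558*w^2 - 666*w - 1260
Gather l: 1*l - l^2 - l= -l^2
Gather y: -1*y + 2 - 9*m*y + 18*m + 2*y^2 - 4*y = 18*m + 2*y^2 + y*(-9*m - 5) + 2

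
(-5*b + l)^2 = 25*b^2 - 10*b*l + l^2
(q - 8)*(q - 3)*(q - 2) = q^3 - 13*q^2 + 46*q - 48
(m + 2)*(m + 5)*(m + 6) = m^3 + 13*m^2 + 52*m + 60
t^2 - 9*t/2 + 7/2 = (t - 7/2)*(t - 1)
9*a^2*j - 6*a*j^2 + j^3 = j*(-3*a + j)^2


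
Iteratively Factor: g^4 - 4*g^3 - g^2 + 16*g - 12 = (g + 2)*(g^3 - 6*g^2 + 11*g - 6) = (g - 1)*(g + 2)*(g^2 - 5*g + 6) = (g - 3)*(g - 1)*(g + 2)*(g - 2)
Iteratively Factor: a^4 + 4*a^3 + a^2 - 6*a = (a - 1)*(a^3 + 5*a^2 + 6*a) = (a - 1)*(a + 2)*(a^2 + 3*a) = a*(a - 1)*(a + 2)*(a + 3)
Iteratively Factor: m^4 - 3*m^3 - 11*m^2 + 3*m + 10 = (m - 5)*(m^3 + 2*m^2 - m - 2) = (m - 5)*(m + 1)*(m^2 + m - 2) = (m - 5)*(m + 1)*(m + 2)*(m - 1)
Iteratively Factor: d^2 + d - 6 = (d - 2)*(d + 3)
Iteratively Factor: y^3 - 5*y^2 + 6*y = (y)*(y^2 - 5*y + 6) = y*(y - 2)*(y - 3)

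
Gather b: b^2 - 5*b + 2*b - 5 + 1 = b^2 - 3*b - 4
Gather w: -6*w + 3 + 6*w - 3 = 0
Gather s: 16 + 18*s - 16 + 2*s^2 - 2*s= 2*s^2 + 16*s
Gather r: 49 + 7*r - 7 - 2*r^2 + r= -2*r^2 + 8*r + 42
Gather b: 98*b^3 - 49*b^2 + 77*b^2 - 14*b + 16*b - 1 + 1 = 98*b^3 + 28*b^2 + 2*b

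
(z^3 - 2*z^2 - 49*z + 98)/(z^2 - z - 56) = (z^2 - 9*z + 14)/(z - 8)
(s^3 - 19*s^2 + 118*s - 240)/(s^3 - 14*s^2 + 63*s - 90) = (s - 8)/(s - 3)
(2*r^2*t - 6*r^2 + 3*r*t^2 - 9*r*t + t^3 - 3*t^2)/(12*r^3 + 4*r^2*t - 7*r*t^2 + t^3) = (2*r*t - 6*r + t^2 - 3*t)/(12*r^2 - 8*r*t + t^2)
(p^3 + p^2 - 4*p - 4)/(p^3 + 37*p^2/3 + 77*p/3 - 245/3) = 3*(p^3 + p^2 - 4*p - 4)/(3*p^3 + 37*p^2 + 77*p - 245)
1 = 1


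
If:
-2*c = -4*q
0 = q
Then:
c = 0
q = 0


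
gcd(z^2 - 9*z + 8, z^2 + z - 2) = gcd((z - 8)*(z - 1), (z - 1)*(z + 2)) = z - 1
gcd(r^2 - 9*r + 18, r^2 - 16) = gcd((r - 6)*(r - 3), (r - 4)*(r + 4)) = 1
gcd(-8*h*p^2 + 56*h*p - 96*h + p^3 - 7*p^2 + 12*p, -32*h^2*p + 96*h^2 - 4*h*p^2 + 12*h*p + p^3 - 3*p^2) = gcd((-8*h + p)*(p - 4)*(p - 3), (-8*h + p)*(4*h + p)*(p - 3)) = -8*h*p + 24*h + p^2 - 3*p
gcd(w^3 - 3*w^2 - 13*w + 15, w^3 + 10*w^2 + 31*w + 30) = w + 3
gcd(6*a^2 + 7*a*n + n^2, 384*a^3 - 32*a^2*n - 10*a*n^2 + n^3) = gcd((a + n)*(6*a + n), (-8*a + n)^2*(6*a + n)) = 6*a + n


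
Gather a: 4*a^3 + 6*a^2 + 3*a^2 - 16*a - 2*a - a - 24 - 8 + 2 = 4*a^3 + 9*a^2 - 19*a - 30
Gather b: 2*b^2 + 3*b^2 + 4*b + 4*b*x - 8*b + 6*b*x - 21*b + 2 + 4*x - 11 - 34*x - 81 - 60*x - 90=5*b^2 + b*(10*x - 25) - 90*x - 180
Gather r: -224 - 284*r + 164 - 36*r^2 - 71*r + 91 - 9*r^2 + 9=-45*r^2 - 355*r + 40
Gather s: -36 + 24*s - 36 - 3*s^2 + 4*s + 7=-3*s^2 + 28*s - 65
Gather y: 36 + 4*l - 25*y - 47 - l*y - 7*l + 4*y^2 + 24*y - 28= -3*l + 4*y^2 + y*(-l - 1) - 39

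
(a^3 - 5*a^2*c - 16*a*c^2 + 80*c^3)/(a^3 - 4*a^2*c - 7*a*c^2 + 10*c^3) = (a^2 - 16*c^2)/(a^2 + a*c - 2*c^2)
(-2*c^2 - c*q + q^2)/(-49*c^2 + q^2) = (2*c^2 + c*q - q^2)/(49*c^2 - q^2)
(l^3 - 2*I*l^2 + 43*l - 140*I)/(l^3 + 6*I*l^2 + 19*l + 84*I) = (l - 5*I)/(l + 3*I)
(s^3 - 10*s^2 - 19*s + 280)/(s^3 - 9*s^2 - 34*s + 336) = (s + 5)/(s + 6)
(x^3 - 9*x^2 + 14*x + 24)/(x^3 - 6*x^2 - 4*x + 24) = (x^2 - 3*x - 4)/(x^2 - 4)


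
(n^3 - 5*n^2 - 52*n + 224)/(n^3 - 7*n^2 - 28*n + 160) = (n + 7)/(n + 5)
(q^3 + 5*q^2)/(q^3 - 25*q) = q/(q - 5)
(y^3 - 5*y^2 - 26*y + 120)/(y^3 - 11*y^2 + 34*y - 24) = (y + 5)/(y - 1)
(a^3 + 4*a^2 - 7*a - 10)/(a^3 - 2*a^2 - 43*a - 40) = (a - 2)/(a - 8)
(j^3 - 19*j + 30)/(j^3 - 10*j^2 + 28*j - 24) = (j^2 + 2*j - 15)/(j^2 - 8*j + 12)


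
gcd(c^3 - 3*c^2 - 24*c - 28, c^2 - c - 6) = c + 2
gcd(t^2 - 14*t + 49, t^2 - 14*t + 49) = t^2 - 14*t + 49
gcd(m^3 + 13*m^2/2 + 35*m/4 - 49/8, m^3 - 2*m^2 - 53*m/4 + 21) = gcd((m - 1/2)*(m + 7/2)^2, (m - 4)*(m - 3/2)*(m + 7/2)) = m + 7/2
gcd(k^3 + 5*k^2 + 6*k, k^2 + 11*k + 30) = 1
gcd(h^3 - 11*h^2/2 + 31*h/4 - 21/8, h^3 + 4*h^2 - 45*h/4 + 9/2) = h^2 - 2*h + 3/4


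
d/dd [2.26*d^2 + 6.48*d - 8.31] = 4.52*d + 6.48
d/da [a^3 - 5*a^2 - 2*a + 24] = 3*a^2 - 10*a - 2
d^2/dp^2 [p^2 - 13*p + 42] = 2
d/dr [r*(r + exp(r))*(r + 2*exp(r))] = 3*r^2*exp(r) + 3*r^2 + 4*r*exp(2*r) + 6*r*exp(r) + 2*exp(2*r)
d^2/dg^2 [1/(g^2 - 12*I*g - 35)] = 2*(g^2 - 12*I*g - 4*(g - 6*I)^2 - 35)/(-g^2 + 12*I*g + 35)^3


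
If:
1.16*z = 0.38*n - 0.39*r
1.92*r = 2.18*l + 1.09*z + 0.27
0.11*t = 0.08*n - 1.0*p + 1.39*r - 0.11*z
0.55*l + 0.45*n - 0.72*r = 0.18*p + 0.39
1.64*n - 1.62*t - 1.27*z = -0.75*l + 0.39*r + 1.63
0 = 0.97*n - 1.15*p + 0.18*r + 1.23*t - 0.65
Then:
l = -0.57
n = 1.02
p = -0.28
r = -0.27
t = -0.50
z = 0.43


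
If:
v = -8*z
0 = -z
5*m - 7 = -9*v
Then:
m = 7/5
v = 0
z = 0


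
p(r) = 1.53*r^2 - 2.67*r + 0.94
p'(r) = 3.06*r - 2.67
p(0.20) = 0.47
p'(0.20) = -2.06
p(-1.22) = 6.47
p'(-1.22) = -6.40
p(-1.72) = 10.06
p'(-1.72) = -7.93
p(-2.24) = 14.60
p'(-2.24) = -9.52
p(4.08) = 15.52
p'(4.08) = 9.81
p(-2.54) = 17.59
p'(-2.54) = -10.44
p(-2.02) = 12.58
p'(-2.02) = -8.85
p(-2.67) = 18.98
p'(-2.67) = -10.84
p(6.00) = 40.00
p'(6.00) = 15.69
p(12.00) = 189.22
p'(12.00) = 34.05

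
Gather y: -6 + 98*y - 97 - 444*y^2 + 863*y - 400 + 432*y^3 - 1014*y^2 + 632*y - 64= 432*y^3 - 1458*y^2 + 1593*y - 567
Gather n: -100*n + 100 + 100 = 200 - 100*n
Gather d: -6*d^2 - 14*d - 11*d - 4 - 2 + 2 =-6*d^2 - 25*d - 4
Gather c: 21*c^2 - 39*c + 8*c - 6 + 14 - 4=21*c^2 - 31*c + 4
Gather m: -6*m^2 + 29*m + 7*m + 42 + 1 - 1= -6*m^2 + 36*m + 42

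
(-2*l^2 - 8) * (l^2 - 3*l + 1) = -2*l^4 + 6*l^3 - 10*l^2 + 24*l - 8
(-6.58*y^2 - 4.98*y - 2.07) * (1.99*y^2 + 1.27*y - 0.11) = -13.0942*y^4 - 18.2668*y^3 - 9.7201*y^2 - 2.0811*y + 0.2277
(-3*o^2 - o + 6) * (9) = -27*o^2 - 9*o + 54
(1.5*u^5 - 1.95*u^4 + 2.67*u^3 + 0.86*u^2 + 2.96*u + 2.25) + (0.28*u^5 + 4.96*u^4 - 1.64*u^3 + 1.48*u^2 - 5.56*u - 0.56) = 1.78*u^5 + 3.01*u^4 + 1.03*u^3 + 2.34*u^2 - 2.6*u + 1.69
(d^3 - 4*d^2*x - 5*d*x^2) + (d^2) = d^3 - 4*d^2*x + d^2 - 5*d*x^2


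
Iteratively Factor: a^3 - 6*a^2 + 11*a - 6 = (a - 1)*(a^2 - 5*a + 6) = (a - 2)*(a - 1)*(a - 3)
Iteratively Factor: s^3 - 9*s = (s + 3)*(s^2 - 3*s) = (s - 3)*(s + 3)*(s)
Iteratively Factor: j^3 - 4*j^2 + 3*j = (j - 1)*(j^2 - 3*j) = j*(j - 1)*(j - 3)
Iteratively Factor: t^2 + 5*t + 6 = (t + 2)*(t + 3)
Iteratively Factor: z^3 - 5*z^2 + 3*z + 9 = (z + 1)*(z^2 - 6*z + 9) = (z - 3)*(z + 1)*(z - 3)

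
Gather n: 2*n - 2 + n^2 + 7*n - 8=n^2 + 9*n - 10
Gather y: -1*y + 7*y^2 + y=7*y^2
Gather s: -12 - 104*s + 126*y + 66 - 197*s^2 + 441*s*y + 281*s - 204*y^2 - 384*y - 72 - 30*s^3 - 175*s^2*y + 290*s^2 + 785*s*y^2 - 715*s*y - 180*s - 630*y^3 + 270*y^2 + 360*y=-30*s^3 + s^2*(93 - 175*y) + s*(785*y^2 - 274*y - 3) - 630*y^3 + 66*y^2 + 102*y - 18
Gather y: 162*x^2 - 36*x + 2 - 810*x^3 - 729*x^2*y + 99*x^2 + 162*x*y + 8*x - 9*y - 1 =-810*x^3 + 261*x^2 - 28*x + y*(-729*x^2 + 162*x - 9) + 1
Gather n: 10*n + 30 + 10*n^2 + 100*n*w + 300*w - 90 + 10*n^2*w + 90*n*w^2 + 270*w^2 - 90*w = n^2*(10*w + 10) + n*(90*w^2 + 100*w + 10) + 270*w^2 + 210*w - 60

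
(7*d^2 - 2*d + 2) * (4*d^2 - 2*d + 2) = 28*d^4 - 22*d^3 + 26*d^2 - 8*d + 4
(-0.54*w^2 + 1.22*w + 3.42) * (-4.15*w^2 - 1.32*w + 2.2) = 2.241*w^4 - 4.3502*w^3 - 16.9914*w^2 - 1.8304*w + 7.524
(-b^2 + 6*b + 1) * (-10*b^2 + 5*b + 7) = 10*b^4 - 65*b^3 + 13*b^2 + 47*b + 7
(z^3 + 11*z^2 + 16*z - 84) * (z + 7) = z^4 + 18*z^3 + 93*z^2 + 28*z - 588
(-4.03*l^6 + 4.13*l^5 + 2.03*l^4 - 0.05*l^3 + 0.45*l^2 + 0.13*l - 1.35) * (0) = 0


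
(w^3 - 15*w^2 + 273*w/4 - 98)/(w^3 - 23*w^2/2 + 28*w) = (w - 7/2)/w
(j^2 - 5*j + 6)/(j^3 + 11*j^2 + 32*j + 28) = (j^2 - 5*j + 6)/(j^3 + 11*j^2 + 32*j + 28)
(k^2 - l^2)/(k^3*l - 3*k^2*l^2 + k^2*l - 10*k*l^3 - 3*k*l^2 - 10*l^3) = (-k^2 + l^2)/(l*(-k^3 + 3*k^2*l - k^2 + 10*k*l^2 + 3*k*l + 10*l^2))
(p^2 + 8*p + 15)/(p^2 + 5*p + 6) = (p + 5)/(p + 2)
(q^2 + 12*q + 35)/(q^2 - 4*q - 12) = (q^2 + 12*q + 35)/(q^2 - 4*q - 12)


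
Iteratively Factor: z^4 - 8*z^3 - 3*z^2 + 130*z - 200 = (z - 2)*(z^3 - 6*z^2 - 15*z + 100) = (z - 5)*(z - 2)*(z^2 - z - 20) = (z - 5)*(z - 2)*(z + 4)*(z - 5)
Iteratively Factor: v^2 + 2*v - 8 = (v - 2)*(v + 4)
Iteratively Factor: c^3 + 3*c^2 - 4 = (c + 2)*(c^2 + c - 2) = (c + 2)^2*(c - 1)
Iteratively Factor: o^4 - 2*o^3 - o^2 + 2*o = (o + 1)*(o^3 - 3*o^2 + 2*o) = (o - 2)*(o + 1)*(o^2 - o) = o*(o - 2)*(o + 1)*(o - 1)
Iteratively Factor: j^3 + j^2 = (j)*(j^2 + j) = j*(j + 1)*(j)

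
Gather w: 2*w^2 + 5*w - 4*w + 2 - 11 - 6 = 2*w^2 + w - 15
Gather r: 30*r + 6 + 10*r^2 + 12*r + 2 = 10*r^2 + 42*r + 8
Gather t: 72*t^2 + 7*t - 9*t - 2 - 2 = 72*t^2 - 2*t - 4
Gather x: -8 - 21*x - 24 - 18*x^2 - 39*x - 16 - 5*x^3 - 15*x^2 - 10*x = -5*x^3 - 33*x^2 - 70*x - 48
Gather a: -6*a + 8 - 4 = 4 - 6*a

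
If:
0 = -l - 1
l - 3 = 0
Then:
No Solution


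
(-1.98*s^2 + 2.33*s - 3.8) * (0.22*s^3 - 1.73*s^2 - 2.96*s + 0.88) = -0.4356*s^5 + 3.938*s^4 + 0.9939*s^3 - 2.0652*s^2 + 13.2984*s - 3.344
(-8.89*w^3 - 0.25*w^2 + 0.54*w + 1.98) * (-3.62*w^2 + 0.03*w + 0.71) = 32.1818*w^5 + 0.6383*w^4 - 8.2742*w^3 - 7.3289*w^2 + 0.4428*w + 1.4058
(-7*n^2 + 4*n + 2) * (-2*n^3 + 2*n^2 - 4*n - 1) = 14*n^5 - 22*n^4 + 32*n^3 - 5*n^2 - 12*n - 2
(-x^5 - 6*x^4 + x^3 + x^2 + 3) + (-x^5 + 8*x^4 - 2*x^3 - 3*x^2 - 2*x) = -2*x^5 + 2*x^4 - x^3 - 2*x^2 - 2*x + 3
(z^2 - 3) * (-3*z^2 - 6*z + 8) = -3*z^4 - 6*z^3 + 17*z^2 + 18*z - 24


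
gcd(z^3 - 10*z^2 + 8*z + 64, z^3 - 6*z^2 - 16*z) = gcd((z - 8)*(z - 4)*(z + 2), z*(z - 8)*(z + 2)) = z^2 - 6*z - 16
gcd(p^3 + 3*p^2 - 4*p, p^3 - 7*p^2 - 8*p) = p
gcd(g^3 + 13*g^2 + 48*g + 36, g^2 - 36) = g + 6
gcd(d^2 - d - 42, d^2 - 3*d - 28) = d - 7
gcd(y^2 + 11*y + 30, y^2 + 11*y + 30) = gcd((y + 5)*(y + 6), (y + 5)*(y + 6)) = y^2 + 11*y + 30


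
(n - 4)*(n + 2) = n^2 - 2*n - 8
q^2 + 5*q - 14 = (q - 2)*(q + 7)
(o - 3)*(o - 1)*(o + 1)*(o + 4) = o^4 + o^3 - 13*o^2 - o + 12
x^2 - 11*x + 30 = (x - 6)*(x - 5)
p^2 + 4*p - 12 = (p - 2)*(p + 6)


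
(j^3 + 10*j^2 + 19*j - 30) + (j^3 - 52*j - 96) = 2*j^3 + 10*j^2 - 33*j - 126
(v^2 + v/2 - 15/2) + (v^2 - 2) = 2*v^2 + v/2 - 19/2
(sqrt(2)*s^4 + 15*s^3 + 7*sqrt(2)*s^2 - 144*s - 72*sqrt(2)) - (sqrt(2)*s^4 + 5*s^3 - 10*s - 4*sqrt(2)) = 10*s^3 + 7*sqrt(2)*s^2 - 134*s - 68*sqrt(2)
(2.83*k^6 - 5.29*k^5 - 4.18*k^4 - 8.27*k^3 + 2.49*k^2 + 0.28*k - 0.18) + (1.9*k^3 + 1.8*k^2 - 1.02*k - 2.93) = 2.83*k^6 - 5.29*k^5 - 4.18*k^4 - 6.37*k^3 + 4.29*k^2 - 0.74*k - 3.11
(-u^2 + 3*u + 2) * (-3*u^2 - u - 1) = 3*u^4 - 8*u^3 - 8*u^2 - 5*u - 2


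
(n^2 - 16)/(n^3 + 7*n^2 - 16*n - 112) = 1/(n + 7)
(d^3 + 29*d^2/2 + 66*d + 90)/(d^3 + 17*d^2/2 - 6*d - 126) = (2*d + 5)/(2*d - 7)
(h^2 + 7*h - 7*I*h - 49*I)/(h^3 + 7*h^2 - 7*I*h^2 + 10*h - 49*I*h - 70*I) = (h + 7)/(h^2 + 7*h + 10)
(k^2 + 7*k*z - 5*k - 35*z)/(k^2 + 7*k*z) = (k - 5)/k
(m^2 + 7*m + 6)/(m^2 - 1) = (m + 6)/(m - 1)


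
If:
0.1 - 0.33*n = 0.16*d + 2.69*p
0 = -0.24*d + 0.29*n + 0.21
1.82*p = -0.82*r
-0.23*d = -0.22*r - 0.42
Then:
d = 2.37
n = 1.24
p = -0.26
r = 0.57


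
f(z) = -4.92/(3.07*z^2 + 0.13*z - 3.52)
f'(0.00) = 0.05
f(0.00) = 1.40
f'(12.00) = 0.00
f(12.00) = -0.01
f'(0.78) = 10.06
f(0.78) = 3.17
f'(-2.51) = -0.31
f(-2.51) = -0.32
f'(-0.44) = -1.42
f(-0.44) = 1.65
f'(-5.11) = -0.03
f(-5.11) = -0.06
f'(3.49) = 0.09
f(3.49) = -0.14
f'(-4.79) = -0.03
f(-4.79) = -0.07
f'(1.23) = 22.91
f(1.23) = -3.83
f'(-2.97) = -0.17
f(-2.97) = -0.21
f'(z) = -4.92*(-6.14*z - 0.13)/(3.07*z^2 + 0.13*z - 3.52)^2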